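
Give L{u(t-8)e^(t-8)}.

u(t-a)f(t-a) with f(t)=e^t. L{e^t} = 1/(s-1). By time shift: e^(-8s)/(s-1)

Final answer: e^(-8s)/(s-1)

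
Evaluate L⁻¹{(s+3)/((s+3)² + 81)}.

Using frequency shift: L⁻¹{(s-a)/((s-a)² + b²)} = e^(at)cos(bt). Here a=-3, b=9

Final answer: e^(-3t)·cos(9t)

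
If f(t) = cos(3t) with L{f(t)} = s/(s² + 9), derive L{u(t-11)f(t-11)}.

Time shift theorem: L{u(t-a)f(t-a)} = e^(-as)F(s). Here a=11, F(s) = s/(s² + 9), so L{u(t-11)f(t-11)} = e^(-11s)·s/(s² + 9)

Final answer: e^(-11s)·s/(s² + 9)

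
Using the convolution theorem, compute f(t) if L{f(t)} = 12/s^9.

12/s^9 = (12/s)·(1/s^8) = L{12}·L{t^7/5040}. By convolution, f(t) = 12*t^7/5040 = ∫₀ᵗ 12·τ^7/5040 dτ = 12·t^8/40320

Final answer: 12·t^8/40320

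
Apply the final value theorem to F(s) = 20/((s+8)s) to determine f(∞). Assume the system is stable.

f(∞) = lim_{s→0} sF(s) = lim_{s→0} 20/(s+8) = 5/2

Final answer: 5/2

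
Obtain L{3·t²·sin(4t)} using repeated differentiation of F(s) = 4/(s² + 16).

F(s) = 4/(s² + 16). F'(s) = -8s/(s² + 16)². F''(s) = -8(16 - 3s²)/(s² + 16)³ = (24s² - 128)/(s² + 16)³. So L{t²·sin(4t)} = (-1)² F''(s) = (24s² - 128)/(s² + 16)³. Then L{3·t²·sin(4t)} = 3·(24s² - 128)/(s² + 16)³ = (72s² - 384)/(s² + 16)³

Final answer: (72s² - 384)/(s² + 16)³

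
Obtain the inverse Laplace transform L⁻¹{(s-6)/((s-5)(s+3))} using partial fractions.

Using partial fractions, f(t) = (-e^(5t) + 9e^(-3t))/8

Final answer: (-e^(5t) + 9e^(-3t))/8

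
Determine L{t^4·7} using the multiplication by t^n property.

L{7} = 7/s. d^1/ds^1[1/s] = -1/s². d^2/ds^2[1/s] = 2/s^3. d^3/ds^3[1/s] = -6/s^4. d^4/ds^4[1/s] = 24/s^5. So L{t^4} = (-1)^{4}·24/s^5 = 24/s^5. Then L{t^4·7} = 7·24/s^5 = 168/s^5

Final answer: 168/s^5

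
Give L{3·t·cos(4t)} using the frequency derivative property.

L{cos(4t)} = s/(s² + 16). Derivative: d/ds[s/(s² + 16)] = [(s² + 16) - s·2s]/(s² + 16)² = (16 - s²)/(s² + 16)². So L{t·cos(4t)} = -F'(s) = (s² - 16)/(s² + 16)². Then L{3·t·cos(4t)} = 3·(s² - 16)/(s² + 16)²

Final answer: 3·(s² - 16)/(s² + 16)²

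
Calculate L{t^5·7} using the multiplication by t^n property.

L{7} = 7/s. d^1/ds^1[1/s] = -1/s². d^2/ds^2[1/s] = 2/s^3. d^3/ds^3[1/s] = -6/s^4. d^4/ds^4[1/s] = 24/s^5. d^5/ds^5[1/s] = -120/s^6. So L{t^5} = (-1)^{5}·-120/s^6 = 120/s^6. Then L{t^5·7} = 7·120/s^6 = 840/s^6

Final answer: 840/s^6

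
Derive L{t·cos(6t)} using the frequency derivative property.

L{cos(6t)} = s/(s² + 36). Derivative: d/ds[s/(s² + 36)] = [(s² + 36) - s·2s]/(s² + 36)² = (36 - s²)/(s² + 36)². So L{t·cos(6t)} = -F'(s) = (s² - 36)/(s² + 36)²

Final answer: (s² - 36)/(s² + 36)²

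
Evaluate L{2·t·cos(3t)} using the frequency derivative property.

L{cos(3t)} = s/(s² + 9). Derivative: d/ds[s/(s² + 9)] = [(s² + 9) - s·2s]/(s² + 9)² = (9 - s²)/(s² + 9)². So L{t·cos(3t)} = -F'(s) = (s² - 9)/(s² + 9)². Then L{2·t·cos(3t)} = 2·(s² - 9)/(s² + 9)²

Final answer: 2·(s² - 9)/(s² + 9)²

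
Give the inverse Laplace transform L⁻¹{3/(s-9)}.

L⁻¹{1/(s-a)} = e^(at), so L⁻¹{1/(s-9)} = e^(9t), and L⁻¹{3/(s-9)} = 3·e^(9t)

Final answer: 3·e^(9t)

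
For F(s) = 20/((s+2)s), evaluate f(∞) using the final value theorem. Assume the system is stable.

f(∞) = lim_{s→0} sF(s) = lim_{s→0} 20/(s+2) = 10

Final answer: 10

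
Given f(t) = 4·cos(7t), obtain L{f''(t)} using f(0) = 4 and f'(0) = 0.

F(s) = 4s/(s² + 49). L{f''(t)} = s²F(s) - sf(0) - f'(0) = 4s³/(s² + 49) - 4s = (4s³ - 4s(s² + 49))/(s² + 49) = -196s/(s² + 49)

Final answer: -196s/(s² + 49)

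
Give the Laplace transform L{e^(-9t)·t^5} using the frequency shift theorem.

L{e^(at)·t^n} = n!/(s-a)^(n+1), so L{e^(-9t)·t^5} = 120/(s+9)^6

Final answer: 120/(s+9)^6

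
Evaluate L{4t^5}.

L{t^n} = n!/s^(n+1). So L{4t^5} = 4·5!/s^6 = 480/s^6

Final answer: 480/s^6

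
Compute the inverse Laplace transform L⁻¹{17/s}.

L⁻¹{c/s} = c, so L⁻¹{17/s} = 17

Final answer: 17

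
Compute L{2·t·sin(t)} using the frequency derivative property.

L{sin(t)} = 1/(s² + 1). By L{t·f(t)} = -F'(s): -d/ds[1/(s² + 1)] = -(1)·(-2s)/(s² + 1)² = 2s/(s² + 1)². Then L{2·t·sin(t)} = 2·2s/(s² + 1)² = 4s/(s² + 1)²

Final answer: 4s/(s² + 1)²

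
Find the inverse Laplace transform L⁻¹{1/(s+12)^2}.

L⁻¹{n!/(s-a)^(n+1)} = t^n·e^(at), so L⁻¹{1/(s+12)^2} = t·e^(-12t)

Final answer: t·e^(-12t)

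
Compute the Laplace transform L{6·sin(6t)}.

L{sin(ωt)} = ω/(s² + ω²), so L{sin(6t)} = 6/(s² + 36). Then L{6·sin(6t)} = 6·6/(s² + 36) = 36/(s² + 36)

Final answer: 36/(s² + 36)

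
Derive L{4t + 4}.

L{4t + 4} = 4·L{t} + 4·L{1} = 4/s² + 4/s

Final answer: 4/s² + 4/s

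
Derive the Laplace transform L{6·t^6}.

L{t^n} = n!/s^(n+1), so L{t^6} = 720/s^7. Then L{6·t^6} = 6·720/s^7 = 4320/s^7

Final answer: 4320/s^7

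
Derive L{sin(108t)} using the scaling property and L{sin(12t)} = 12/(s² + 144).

Using L{f(at)} = (1/a)F(s/a) with a=9: L{sin(108t)} = (1/9) · 12/((s/9)² + 144) = (1/9) · 12·81/(s² + 11664) = 108/(s² + 11664)

Final answer: 108/(s² + 11664)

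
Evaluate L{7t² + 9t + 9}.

L{7t² + 9t + 9} = 7·2/s³ + 9/s² + 9/s = 14/s³ + 9/s² + 9/s

Final answer: 14/s³ + 9/s² + 9/s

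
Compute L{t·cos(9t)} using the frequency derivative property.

L{cos(9t)} = s/(s² + 81). Derivative: d/ds[s/(s² + 81)] = [(s² + 81) - s·2s]/(s² + 81)² = (81 - s²)/(s² + 81)². So L{t·cos(9t)} = -F'(s) = (s² - 81)/(s² + 81)²

Final answer: (s² - 81)/(s² + 81)²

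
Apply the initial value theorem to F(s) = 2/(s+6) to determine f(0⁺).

f(0⁺) = lim_{s→∞} s·2/(s+6) = lim_{s→∞} 2s/(s+6) = 2

Final answer: 2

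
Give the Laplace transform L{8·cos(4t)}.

L{cos(ωt)} = s/(s² + ω²), so L{cos(4t)} = s/(s² + 16). Then L{8·cos(4t)} = 8·s/(s² + 16) = 8s/(s² + 16)

Final answer: 8s/(s² + 16)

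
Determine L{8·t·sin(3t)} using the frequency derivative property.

L{sin(3t)} = 3/(s² + 9). By L{t·f(t)} = -F'(s): -d/ds[3/(s² + 9)] = -(3)·(-2s)/(s² + 9)² = 6s/(s² + 9)². Then L{8·t·sin(3t)} = 8·6s/(s² + 9)² = 48s/(s² + 9)²

Final answer: 48s/(s² + 9)²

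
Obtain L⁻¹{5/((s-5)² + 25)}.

Form: b/((s-a)² + b²) → e^(at)sin(bt). With a=5, b=5

Final answer: e^(5t)·sin(5t)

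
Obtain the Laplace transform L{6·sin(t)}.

L{sin(ωt)} = ω/(s² + ω²), so L{sin(t)} = 1/(s² + 1). Then L{6·sin(t)} = 6·1/(s² + 1) = 6/(s² + 1)

Final answer: 6/(s² + 1)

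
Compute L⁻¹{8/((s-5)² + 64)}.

Form: b/((s-a)² + b²) → e^(at)sin(bt). With a=5, b=8

Final answer: e^(5t)·sin(8t)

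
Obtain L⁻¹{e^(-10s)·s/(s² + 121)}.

L⁻¹{s/(s² + 121)} = cos(11t). By the time shift theorem, L⁻¹{e^(-as)F(s)} = u(t-a)f(t-a) with a=10, so L⁻¹{e^(-10s)·s/(s² + 121)} = u(t-10)·cos(11(t-10))

Final answer: u(t-10)·cos(11(t-10))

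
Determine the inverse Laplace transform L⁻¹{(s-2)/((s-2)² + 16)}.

Using frequency shift, L⁻¹{(s-2)/((s-2)² + 16)} = e^(2t)·cos(4t)

Final answer: e^(2t)·cos(4t)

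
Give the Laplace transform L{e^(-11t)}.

L{e^(at)} = 1/(s-a), so L{e^(-11t)} = 1/(s+11)

Final answer: 1/(s+11)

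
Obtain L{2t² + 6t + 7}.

L{2t² + 6t + 7} = 2·2/s³ + 6/s² + 7/s = 4/s³ + 6/s² + 7/s

Final answer: 4/s³ + 6/s² + 7/s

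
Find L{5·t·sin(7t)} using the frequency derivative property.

L{sin(7t)} = 7/(s² + 49). By L{t·f(t)} = -F'(s): -d/ds[7/(s² + 49)] = -(7)·(-2s)/(s² + 49)² = 14s/(s² + 49)². Then L{5·t·sin(7t)} = 5·14s/(s² + 49)² = 70s/(s² + 49)²

Final answer: 70s/(s² + 49)²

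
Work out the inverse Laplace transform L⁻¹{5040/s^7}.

L⁻¹{n!/s^(n+1)} = t^n with n=6. So L⁻¹{720/s^7} = t^6, and L⁻¹{5040/s^7} = (5040/720)·t^6 = 7·t^6

Final answer: 7·t^6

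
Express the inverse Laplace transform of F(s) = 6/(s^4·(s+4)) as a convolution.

6/(s^4·(s+4)) = (6/s^4)·(1/(s+4)) = L{t^3}·L{e^(-4t)}. So f(t) = t^3*e^(-4t) = ∫₀ᵗ τ^3·e^(-4(t-τ)) dτ

Final answer: ∫₀ᵗ τ^3·e^(-4(t-τ)) dτ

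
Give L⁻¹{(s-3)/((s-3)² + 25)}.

Using frequency shift: L⁻¹{(s-a)/((s-a)² + b²)} = e^(at)cos(bt). Here a=3, b=5

Final answer: e^(3t)·cos(5t)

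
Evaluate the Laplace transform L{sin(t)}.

L{sin(ωt)} = ω/(s² + ω²), so L{sin(t)} = 1/(s² + 1)

Final answer: 1/(s² + 1)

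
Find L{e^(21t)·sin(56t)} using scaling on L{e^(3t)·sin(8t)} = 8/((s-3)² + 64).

Scaling with a=7: L{e^(21t)·sin(56t)} = (1/7) · 8/((s/7-3)² + 64). Simplifying: 56/((s-21)² + 3136)

Final answer: 56/((s-21)² + 3136)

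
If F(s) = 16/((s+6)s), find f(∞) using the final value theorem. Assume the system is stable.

f(∞) = lim_{s→0} sF(s) = lim_{s→0} 16/(s+6) = 8/3

Final answer: 8/3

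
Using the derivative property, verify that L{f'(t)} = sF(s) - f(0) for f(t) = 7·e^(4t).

f'(t) = 28e^(4t). Direct: L{f'(t)} = 28/(s-4). Property: s·7/(s-4) - 7 = (7s - 7(s-4))/(s-4) = 28/(s-4). ✓

Final answer: 28/(s-4)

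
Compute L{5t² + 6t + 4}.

L{5t² + 6t + 4} = 5·2/s³ + 6/s² + 4/s = 10/s³ + 6/s² + 4/s

Final answer: 10/s³ + 6/s² + 4/s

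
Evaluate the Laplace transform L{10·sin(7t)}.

L{sin(ωt)} = ω/(s² + ω²), so L{sin(7t)} = 7/(s² + 49). Then L{10·sin(7t)} = 10·7/(s² + 49) = 70/(s² + 49)

Final answer: 70/(s² + 49)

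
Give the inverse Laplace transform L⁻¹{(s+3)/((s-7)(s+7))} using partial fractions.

Using partial fractions, f(t) = (10e^(7t) + 4e^(-7t))/14

Final answer: (10e^(7t) + 4e^(-7t))/14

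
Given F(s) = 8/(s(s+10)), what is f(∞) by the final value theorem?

f(∞) = lim_{s→0} s·8/(s(s+10)) = lim_{s→0} 8/(s+10) = 8/10 = 4/5

Final answer: 4/5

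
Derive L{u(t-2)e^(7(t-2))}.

u(t-a)f(t-a) with f(t)=e^(7t). L{e^(7t)} = 1/(s-7). By time shift: e^(-2s)/(s-7)

Final answer: e^(-2s)/(s-7)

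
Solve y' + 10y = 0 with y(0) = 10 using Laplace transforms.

L{y'} + 10L{y} = 0. sY - 10 + 10Y = 0. Y(s+10) = 10. Y = 10/(s+10)

Final answer: y(t) = 10e^(-10t)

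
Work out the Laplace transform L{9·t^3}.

L{t^n} = n!/s^(n+1), so L{t^3} = 6/s^4. Then L{9·t^3} = 9·6/s^4 = 54/s^4

Final answer: 54/s^4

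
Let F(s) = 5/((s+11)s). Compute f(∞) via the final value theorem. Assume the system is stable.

f(∞) = lim_{s→0} sF(s) = lim_{s→0} 5/(s+11) = 5/11

Final answer: 5/11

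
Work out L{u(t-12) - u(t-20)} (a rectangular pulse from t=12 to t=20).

L{u(t-a)} = e^(-as)/s. L{u(t-12) - u(t-20)} = (e^(-12s) - e^(-20s))/s

Final answer: (e^(-12s) - e^(-20s))/s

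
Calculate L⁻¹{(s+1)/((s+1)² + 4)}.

Using frequency shift: L⁻¹{(s-a)/((s-a)² + b²)} = e^(at)cos(bt). Here a=-1, b=2

Final answer: e^(-t)·cos(2t)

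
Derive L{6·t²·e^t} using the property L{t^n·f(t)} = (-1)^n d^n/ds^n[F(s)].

L{e^t} = 1/(s-1). d/ds[1/(s-1)] = -1/(s-1)². d²/ds²[1/(s-1)] = 2/(s-1)³. So L{t²·e^t} = (-1)² · 2/(s-1)³ = 2/(s-1)³. Then L{6·t²·e^t} = 6·2/(s-1)³ = 12/(s-1)³

Final answer: 12/(s-1)³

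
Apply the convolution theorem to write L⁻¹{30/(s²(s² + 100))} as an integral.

30/(s²(s² + 100)) = (1/s²)·(30/(s² + 100)) = L{t}·L{3·sin(10t)}. So f(t) = t*(3·sin(10t)) = ∫₀ᵗ 3τ·sin(10(t-τ)) dτ

Final answer: ∫₀ᵗ 3τ·sin(10(t-τ)) dτ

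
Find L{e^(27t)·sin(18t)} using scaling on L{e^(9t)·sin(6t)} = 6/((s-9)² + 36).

Scaling with a=3: L{e^(27t)·sin(18t)} = (1/3) · 6/((s/3-9)² + 36). Simplifying: 18/((s-27)² + 324)

Final answer: 18/((s-27)² + 324)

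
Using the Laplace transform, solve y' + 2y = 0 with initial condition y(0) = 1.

L{y'} + 2L{y} = 0. sY - 1 + 2Y = 0. Y(s+2) = 1. Y = 1/(s+2)

Final answer: y(t) = e^(-2t)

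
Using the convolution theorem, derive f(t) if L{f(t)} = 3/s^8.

3/s^8 = (3/s)·(1/s^7) = L{3}·L{t^6/720}. By convolution, f(t) = 3*t^6/720 = ∫₀ᵗ 3·τ^6/720 dτ = 3·t^7/5040

Final answer: 3·t^7/5040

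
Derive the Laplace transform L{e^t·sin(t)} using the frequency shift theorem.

Frequency shift: L{e^(at)f(t)} = F(s-a). L{e^t·sin(t)} = 1/((s-1)² + 1)

Final answer: 1/((s-1)² + 1)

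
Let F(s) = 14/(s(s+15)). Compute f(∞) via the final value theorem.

f(∞) = lim_{s→0} s·14/(s(s+15)) = lim_{s→0} 14/(s+15) = 14/15 = 14/15

Final answer: 14/15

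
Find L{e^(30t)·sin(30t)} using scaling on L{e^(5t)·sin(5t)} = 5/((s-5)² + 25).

Scaling with a=6: L{e^(30t)·sin(30t)} = (1/6) · 5/((s/6-5)² + 25). Simplifying: 30/((s-30)² + 900)

Final answer: 30/((s-30)² + 900)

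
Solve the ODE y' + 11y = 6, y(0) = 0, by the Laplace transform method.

sY + 11Y = 6/s. Y = 6/(s(s+11)). Partial fractions: Y = 6/11/s - 6/11/(s+11)

Final answer: y(t) = 6/11(1 - e^(-11t))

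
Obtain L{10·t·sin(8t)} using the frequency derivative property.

L{sin(8t)} = 8/(s² + 64). By L{t·f(t)} = -F'(s): -d/ds[8/(s² + 64)] = -(8)·(-2s)/(s² + 64)² = 16s/(s² + 64)². Then L{10·t·sin(8t)} = 10·16s/(s² + 64)² = 160s/(s² + 64)²

Final answer: 160s/(s² + 64)²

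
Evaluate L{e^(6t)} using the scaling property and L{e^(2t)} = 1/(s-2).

Using L{f(at)} = (1/a)F(s/a) with a=3 and f(t) = e^(2t): L{e^(6t)} = (1/3) · 1/((s/3)-2) = (1/3) · 3/(s-6) = 1/(s-6)

Final answer: 1/(s-6)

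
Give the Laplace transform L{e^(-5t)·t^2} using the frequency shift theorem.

L{e^(at)·t^n} = n!/(s-a)^(n+1), so L{e^(-5t)·t^2} = 2/(s+5)^3

Final answer: 2/(s+5)^3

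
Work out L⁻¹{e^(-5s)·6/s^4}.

L⁻¹{6/s^4} = t^3. By the time shift theorem, L⁻¹{e^(-as)F(s)} = u(t-a)f(t-a) with a=5, so L⁻¹{e^(-5s)·6/s^4} = u(t-5)·(t-5)^3

Final answer: u(t-5)·(t-5)^3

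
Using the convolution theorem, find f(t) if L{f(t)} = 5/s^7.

5/s^7 = (5/s)·(1/s^6) = L{5}·L{t^5/120}. By convolution, f(t) = 5*t^5/120 = ∫₀ᵗ 5·τ^5/120 dτ = 5·t^6/720

Final answer: 5·t^6/720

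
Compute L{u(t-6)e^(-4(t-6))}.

u(t-a)f(t-a) with f(t)=e^(-4t). L{e^(-4t)} = 1/(s+4). By time shift: e^(-6s)/(s+4)

Final answer: e^(-6s)/(s+4)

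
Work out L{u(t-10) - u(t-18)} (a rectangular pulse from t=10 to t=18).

L{u(t-a)} = e^(-as)/s. L{u(t-10) - u(t-18)} = (e^(-10s) - e^(-18s))/s

Final answer: (e^(-10s) - e^(-18s))/s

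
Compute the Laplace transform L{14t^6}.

L{14t^6} = 14 · L{t^6} = 14 · 720/s^7 = 10080/s^7

Final answer: 10080/s^7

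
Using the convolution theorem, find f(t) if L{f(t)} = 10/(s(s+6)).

10/(s(s+6)) = (10/s)·(1/(s+6)) = L{10}·L{e^(-6t)}. By convolution, f(t) = 10*e^(-6t) = ∫₀ᵗ 10·e^(-6τ) dτ = 10·(1 - e^(-6t))/6

Final answer: 10·(1 - e^(-6t))/6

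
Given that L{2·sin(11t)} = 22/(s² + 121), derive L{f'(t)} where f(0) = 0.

L{f'(t)} = s·F(s) - f(0) = s·22/(s² + 121) - 0 = 22s/(s² + 121)

Final answer: 22s/(s² + 121)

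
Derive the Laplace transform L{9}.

L{9} = 9 · L{1} = 9/s

Final answer: 9/s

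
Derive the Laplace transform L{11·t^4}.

L{t^n} = n!/s^(n+1), so L{t^4} = 24/s^5. Then L{11·t^4} = 11·24/s^5 = 264/s^5

Final answer: 264/s^5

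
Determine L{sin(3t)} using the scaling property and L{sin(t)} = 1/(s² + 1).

Using L{f(at)} = (1/a)F(s/a) with a=3: L{sin(3t)} = (1/3) · 1/((s/3)² + 1) = (1/3) · 1·9/(s² + 9) = 3/(s² + 9)

Final answer: 3/(s² + 9)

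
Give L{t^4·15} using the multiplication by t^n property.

L{15} = 15/s. d^1/ds^1[1/s] = -1/s². d^2/ds^2[1/s] = 2/s^3. d^3/ds^3[1/s] = -6/s^4. d^4/ds^4[1/s] = 24/s^5. So L{t^4} = (-1)^{4}·24/s^5 = 24/s^5. Then L{t^4·15} = 15·24/s^5 = 360/s^5

Final answer: 360/s^5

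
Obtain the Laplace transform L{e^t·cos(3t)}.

L{e^(at)·cos(ωt)} = (s-a)/((s-a)² + ω²), so L{e^t·cos(3t)} = (s-1)/((s-1)² + 9)

Final answer: (s-1)/((s-1)² + 9)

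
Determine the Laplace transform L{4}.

L{4} = 4 · L{1} = 4/s

Final answer: 4/s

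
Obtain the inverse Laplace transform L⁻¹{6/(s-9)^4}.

L⁻¹{n!/(s-a)^(n+1)} = t^n·e^(at), so L⁻¹{6/(s-9)^4} = t^3·e^(9t)

Final answer: t^3·e^(9t)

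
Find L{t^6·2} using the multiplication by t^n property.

L{2} = 2/s. d^1/ds^1[1/s] = -1/s². d^2/ds^2[1/s] = 2/s^3. d^3/ds^3[1/s] = -6/s^4. d^4/ds^4[1/s] = 24/s^5. d^5/ds^5[1/s] = -120/s^6. d^6/ds^6[1/s] = 720/s^7. So L{t^6} = (-1)^{6}·720/s^7 = 720/s^7. Then L{t^6·2} = 2·720/s^7 = 1440/s^7

Final answer: 1440/s^7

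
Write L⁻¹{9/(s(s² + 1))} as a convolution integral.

9/(s(s² + 1)) = (1/s)·(9/(s² + 1)) = L{1}·L{9·sin(t)}. So f(t) = 1*(9·sin(t)) = ∫₀ᵗ 9·sin(τ) dτ

Final answer: ∫₀ᵗ 9·sin(τ) dτ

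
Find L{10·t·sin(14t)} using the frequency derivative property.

L{sin(14t)} = 14/(s² + 196). By L{t·f(t)} = -F'(s): -d/ds[14/(s² + 196)] = -(14)·(-2s)/(s² + 196)² = 28s/(s² + 196)². Then L{10·t·sin(14t)} = 10·28s/(s² + 196)² = 280s/(s² + 196)²

Final answer: 280s/(s² + 196)²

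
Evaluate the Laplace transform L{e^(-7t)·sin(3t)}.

L{e^(at)·sin(ωt)} = ω/((s-a)² + ω²), so L{e^(-7t)·sin(3t)} = 3/((s+7)² + 9)

Final answer: 3/((s+7)² + 9)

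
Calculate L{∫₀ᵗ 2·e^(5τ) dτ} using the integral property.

L{∫₀ᵗ f(τ)dτ} = F(s)/s with F(s) = 2/(s-5), so L{∫₀ᵗ 2·e^(5τ) dτ} = 2/(s(s-5))

Final answer: 2/(s(s-5))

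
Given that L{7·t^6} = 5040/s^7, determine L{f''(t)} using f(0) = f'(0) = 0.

L{f''(t)} = s²F(s) - sf(0) - f'(0) = s²·5040/s^7 - 0 - 0 = 5040/s^5

Final answer: 5040/s^5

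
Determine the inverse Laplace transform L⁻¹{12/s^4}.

L⁻¹{n!/s^(n+1)} = t^n with n=3. So L⁻¹{6/s^4} = t^3, and L⁻¹{12/s^4} = (12/6)·t^3 = 2·t^3

Final answer: 2·t^3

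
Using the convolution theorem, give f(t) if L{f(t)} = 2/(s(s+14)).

2/(s(s+14)) = (2/s)·(1/(s+14)) = L{2}·L{e^(-14t)}. By convolution, f(t) = 2*e^(-14t) = ∫₀ᵗ 2·e^(-14τ) dτ = 2·(1 - e^(-14t))/14

Final answer: 2·(1 - e^(-14t))/14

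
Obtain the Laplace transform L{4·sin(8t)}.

L{sin(ωt)} = ω/(s² + ω²), so L{sin(8t)} = 8/(s² + 64). Then L{4·sin(8t)} = 4·8/(s² + 64) = 32/(s² + 64)

Final answer: 32/(s² + 64)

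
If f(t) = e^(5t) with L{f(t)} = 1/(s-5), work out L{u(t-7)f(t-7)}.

Time shift theorem: L{u(t-a)f(t-a)} = e^(-as)F(s). Here a=7, F(s) = 1/(s-5), so L{u(t-7)f(t-7)} = e^(-7s)·1/(s-5)

Final answer: e^(-7s)·1/(s-5)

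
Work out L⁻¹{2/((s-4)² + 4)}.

Form: b/((s-a)² + b²) → e^(at)sin(bt). With a=4, b=2

Final answer: e^(4t)·sin(2t)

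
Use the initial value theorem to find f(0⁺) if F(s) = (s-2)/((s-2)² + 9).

f(0⁺) = lim_{s→∞} sF(s) = lim_{s→∞} s(s-2)/((s-2)² + 9) = 1

Final answer: 1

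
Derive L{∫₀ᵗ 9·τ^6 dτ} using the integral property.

L{∫₀ᵗ f(τ)dτ} = F(s)/s with f(t) = 9t^6. F(s) = 6480/s^7, so L{∫₀ᵗ 9·τ^6 dτ} = (6480/s^7)/s = 6480/s^8. (Check: ∫₀ᵗ 9·τ^6 dτ = 9t^7/7.)

Final answer: 6480/s^8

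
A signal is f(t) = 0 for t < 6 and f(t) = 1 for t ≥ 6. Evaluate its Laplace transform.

f(t) = u(t-6). L{u(t-6)} = e^(-6s)/s, so L{f(t)} = e^(-6s)/s

Final answer: e^(-6s)/s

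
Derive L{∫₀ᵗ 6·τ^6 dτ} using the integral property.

L{∫₀ᵗ f(τ)dτ} = F(s)/s with f(t) = 6t^6. F(s) = 4320/s^7, so L{∫₀ᵗ 6·τ^6 dτ} = (4320/s^7)/s = 4320/s^8. (Check: ∫₀ᵗ 6·τ^6 dτ = 6t^7/7.)

Final answer: 4320/s^8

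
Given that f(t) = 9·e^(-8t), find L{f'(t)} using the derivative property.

f(0) = 9, F(s) = 9/(s+8). L{f'(t)} = s·F(s) - f(0) = 9s/(s+8) - 9 = (9s - 9(s+8))/(s+8) = -72/(s+8)

Final answer: -72/(s+8)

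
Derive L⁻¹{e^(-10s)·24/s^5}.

L⁻¹{24/s^5} = t^4. By the time shift theorem, L⁻¹{e^(-as)F(s)} = u(t-a)f(t-a) with a=10, so L⁻¹{e^(-10s)·24/s^5} = u(t-10)·(t-10)^4

Final answer: u(t-10)·(t-10)^4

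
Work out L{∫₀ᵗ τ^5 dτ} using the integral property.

L{∫₀ᵗ f(τ)dτ} = F(s)/s with f(t) = t^5. F(s) = 120/s^6, so L{∫₀ᵗ τ^5 dτ} = (120/s^6)/s = 120/s^7. (Check: ∫₀ᵗ τ^5 dτ = t^6/6.)

Final answer: 120/s^7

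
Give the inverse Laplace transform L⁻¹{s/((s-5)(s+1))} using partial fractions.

Using partial fractions, f(t) = (5e^(5t) + e^(-t))/6

Final answer: (5e^(5t) + e^(-t))/6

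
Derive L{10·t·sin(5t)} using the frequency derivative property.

L{sin(5t)} = 5/(s² + 25). By L{t·f(t)} = -F'(s): -d/ds[5/(s² + 25)] = -(5)·(-2s)/(s² + 25)² = 10s/(s² + 25)². Then L{10·t·sin(5t)} = 10·10s/(s² + 25)² = 100s/(s² + 25)²

Final answer: 100s/(s² + 25)²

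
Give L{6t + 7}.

L{6t + 7} = 6·L{t} + 7·L{1} = 6/s² + 7/s

Final answer: 6/s² + 7/s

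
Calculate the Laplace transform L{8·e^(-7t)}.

L{e^(at)} = 1/(s-a), so L{e^(-7t)} = 1/(s+7). Then L{8·e^(-7t)} = 8/(s+7)

Final answer: 8/(s+7)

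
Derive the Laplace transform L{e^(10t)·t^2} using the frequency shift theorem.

L{e^(at)·t^n} = n!/(s-a)^(n+1), so L{e^(10t)·t^2} = 2/(s-10)^3

Final answer: 2/(s-10)^3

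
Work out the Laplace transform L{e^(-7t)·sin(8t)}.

L{e^(at)·sin(ωt)} = ω/((s-a)² + ω²), so L{e^(-7t)·sin(8t)} = 8/((s+7)² + 64)

Final answer: 8/((s+7)² + 64)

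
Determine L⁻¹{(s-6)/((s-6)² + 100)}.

Using frequency shift: L⁻¹{(s-a)/((s-a)² + b²)} = e^(at)cos(bt). Here a=6, b=10

Final answer: e^(6t)·cos(10t)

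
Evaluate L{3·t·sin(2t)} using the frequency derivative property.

L{sin(2t)} = 2/(s² + 4). By L{t·f(t)} = -F'(s): -d/ds[2/(s² + 4)] = -(2)·(-2s)/(s² + 4)² = 4s/(s² + 4)². Then L{3·t·sin(2t)} = 3·4s/(s² + 4)² = 12s/(s² + 4)²

Final answer: 12s/(s² + 4)²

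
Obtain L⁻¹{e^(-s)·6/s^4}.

L⁻¹{6/s^4} = t^3. By the time shift theorem, L⁻¹{e^(-as)F(s)} = u(t-a)f(t-a) with a=1, so L⁻¹{e^(-s)·6/s^4} = u(t-1)·(t-1)^3

Final answer: u(t-1)·(t-1)^3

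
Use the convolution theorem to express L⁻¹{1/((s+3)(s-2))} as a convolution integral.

1/((s+3)(s-2)) = (1/(s+3))·(1/(s-2)) = L{e^(-3t)}·L{e^(2t)}. So f(t) = e^(-3t)*e^(2t) = ∫₀ᵗ e^(-3τ)·e^(2(t-τ)) dτ

Final answer: ∫₀ᵗ e^(-3τ)·e^(2(t-τ)) dτ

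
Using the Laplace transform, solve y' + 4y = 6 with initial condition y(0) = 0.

sY + 4Y = 6/s. Y = 6/(s(s+4)). Partial fractions: Y = 3/2/s - 3/2/(s+4)

Final answer: y(t) = 3/2(1 - e^(-4t))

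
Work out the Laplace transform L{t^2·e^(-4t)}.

L{t^n·e^(at)} = n!/(s-a)^(n+1), so L{t^2·e^(-4t)} = 2/(s+4)^3

Final answer: 2/(s+4)^3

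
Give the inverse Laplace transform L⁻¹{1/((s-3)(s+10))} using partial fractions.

Decompose: A/(s-3) + B/(s+10). A = 1/13, B = -1/13. f(t) = (e^(3t) - e^(-10t))/13

Final answer: (e^(3t) - e^(-10t))/13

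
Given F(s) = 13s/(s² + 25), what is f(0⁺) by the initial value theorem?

f(0⁺) = lim_{s→∞} s·13s/(s² + 25) = lim_{s→∞} 13s²/(s² + 25) = 13

Final answer: 13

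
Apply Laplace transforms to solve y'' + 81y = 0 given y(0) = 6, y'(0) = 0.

L{y''} + 81L{y} = 0. s²Y - 6s - 0 + 81Y = 0. Y(s² + 81) = 6s. Y = (6s)/(s² + 81). Inverting: y(t) = 6cos(9t)

Final answer: y(t) = 6cos(9t)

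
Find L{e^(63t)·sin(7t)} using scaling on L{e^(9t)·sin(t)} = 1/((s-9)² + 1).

Scaling with a=7: L{e^(63t)·sin(7t)} = (1/7) · 1/((s/7-9)² + 1). Simplifying: 7/((s-63)² + 49)

Final answer: 7/((s-63)² + 49)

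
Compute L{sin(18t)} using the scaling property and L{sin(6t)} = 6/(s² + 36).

Using L{f(at)} = (1/a)F(s/a) with a=3: L{sin(18t)} = (1/3) · 6/((s/3)² + 36) = (1/3) · 6·9/(s² + 324) = 18/(s² + 324)

Final answer: 18/(s² + 324)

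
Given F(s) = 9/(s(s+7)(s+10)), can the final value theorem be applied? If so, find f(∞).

Poles of sF(s) = 9/((s+7)(s+10)) are at s = -7 and s = -10, both in the left half-plane. Theorem applies. f(∞) = lim_{s→0} sF(s) = 9/(7·10) = 9/70

Final answer: 9/70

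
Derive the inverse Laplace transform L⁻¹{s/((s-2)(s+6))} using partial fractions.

Using partial fractions, f(t) = (2e^(2t) + 6e^(-6t))/8

Final answer: (2e^(2t) + 6e^(-6t))/8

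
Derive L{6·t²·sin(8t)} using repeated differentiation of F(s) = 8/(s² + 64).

F(s) = 8/(s² + 64). F'(s) = -16s/(s² + 64)². F''(s) = -16(64 - 3s²)/(s² + 64)³ = (48s² - 1024)/(s² + 64)³. So L{t²·sin(8t)} = (-1)² F''(s) = (48s² - 1024)/(s² + 64)³. Then L{6·t²·sin(8t)} = 6·(48s² - 1024)/(s² + 64)³ = (288s² - 6144)/(s² + 64)³

Final answer: (288s² - 6144)/(s² + 64)³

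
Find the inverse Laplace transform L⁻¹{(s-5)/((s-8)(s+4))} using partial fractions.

Using partial fractions, f(t) = (3e^(8t) + 9e^(-4t))/12

Final answer: (3e^(8t) + 9e^(-4t))/12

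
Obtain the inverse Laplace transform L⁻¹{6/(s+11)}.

L⁻¹{1/(s-a)} = e^(at), so L⁻¹{1/(s+11)} = e^(-11t), and L⁻¹{6/(s+11)} = 6·e^(-11t)

Final answer: 6·e^(-11t)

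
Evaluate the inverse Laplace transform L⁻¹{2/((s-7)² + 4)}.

Using frequency shift, L⁻¹{2/((s-7)² + 4)} = e^(7t)·sin(2t)

Final answer: e^(7t)·sin(2t)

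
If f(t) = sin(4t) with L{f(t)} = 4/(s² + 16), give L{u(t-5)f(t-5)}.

Time shift theorem: L{u(t-a)f(t-a)} = e^(-as)F(s). Here a=5, F(s) = 4/(s² + 16), so L{u(t-5)f(t-5)} = e^(-5s)·4/(s² + 16)

Final answer: e^(-5s)·4/(s² + 16)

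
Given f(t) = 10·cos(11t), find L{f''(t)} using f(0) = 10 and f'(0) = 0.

F(s) = 10s/(s² + 121). L{f''(t)} = s²F(s) - sf(0) - f'(0) = 10s³/(s² + 121) - 10s = (10s³ - 10s(s² + 121))/(s² + 121) = -1210s/(s² + 121)

Final answer: -1210s/(s² + 121)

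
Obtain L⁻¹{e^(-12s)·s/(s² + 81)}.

L⁻¹{s/(s² + 81)} = cos(9t). By the time shift theorem, L⁻¹{e^(-as)F(s)} = u(t-a)f(t-a) with a=12, so L⁻¹{e^(-12s)·s/(s² + 81)} = u(t-12)·cos(9(t-12))

Final answer: u(t-12)·cos(9(t-12))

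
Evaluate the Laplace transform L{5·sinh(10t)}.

L{sinh(ωt)} = ω/(s² - ω²), so L{sinh(10t)} = 10/(s² - 100). Then L{5·sinh(10t)} = 5·10/(s² - 100) = 50/(s² - 100)

Final answer: 50/(s² - 100)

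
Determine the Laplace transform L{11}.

L{11} = 11 · L{1} = 11/s

Final answer: 11/s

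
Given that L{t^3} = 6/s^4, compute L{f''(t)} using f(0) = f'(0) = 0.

L{f''(t)} = s²F(s) - sf(0) - f'(0) = s²·6/s^4 - 0 - 0 = 6/s^2

Final answer: 6/s^2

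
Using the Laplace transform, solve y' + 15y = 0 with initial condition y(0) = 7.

L{y'} + 15L{y} = 0. sY - 7 + 15Y = 0. Y(s+15) = 7. Y = 7/(s+15)

Final answer: y(t) = 7e^(-15t)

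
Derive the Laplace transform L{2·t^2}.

L{t^n} = n!/s^(n+1), so L{t^2} = 2/s^3. Then L{2·t^2} = 2·2/s^3 = 4/s^3

Final answer: 4/s^3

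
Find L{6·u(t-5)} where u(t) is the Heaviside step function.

L{u(t-a)} = e^(-as)/s. Here a=5, so L{u(t-5)} = e^(-5s)/s, and L{6·u(t-5)} = 6·e^(-5s)/s

Final answer: 6·e^(-5s)/s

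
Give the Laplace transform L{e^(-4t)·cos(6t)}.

L{e^(at)·cos(ωt)} = (s-a)/((s-a)² + ω²), so L{e^(-4t)·cos(6t)} = (s+4)/((s+4)² + 36)

Final answer: (s+4)/((s+4)² + 36)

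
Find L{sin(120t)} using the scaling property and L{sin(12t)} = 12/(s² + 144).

Using L{f(at)} = (1/a)F(s/a) with a=10: L{sin(120t)} = (1/10) · 12/((s/10)² + 144) = (1/10) · 12·100/(s² + 14400) = 120/(s² + 14400)

Final answer: 120/(s² + 14400)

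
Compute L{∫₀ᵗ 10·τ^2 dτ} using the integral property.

L{∫₀ᵗ f(τ)dτ} = F(s)/s with f(t) = 10t^2. F(s) = 20/s^3, so L{∫₀ᵗ 10·τ^2 dτ} = (20/s^3)/s = 20/s^4. (Check: ∫₀ᵗ 10·τ^2 dτ = 10t^3/3.)

Final answer: 20/s^4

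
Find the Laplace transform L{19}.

L{19} = 19 · L{1} = 19/s

Final answer: 19/s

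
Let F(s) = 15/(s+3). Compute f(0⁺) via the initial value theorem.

f(0⁺) = lim_{s→∞} s·15/(s+3) = lim_{s→∞} 15s/(s+3) = 15

Final answer: 15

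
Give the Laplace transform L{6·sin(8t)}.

L{sin(ωt)} = ω/(s² + ω²), so L{sin(8t)} = 8/(s² + 64). Then L{6·sin(8t)} = 6·8/(s² + 64) = 48/(s² + 64)

Final answer: 48/(s² + 64)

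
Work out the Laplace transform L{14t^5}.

L{14t^5} = 14 · L{t^5} = 14 · 120/s^6 = 1680/s^6

Final answer: 1680/s^6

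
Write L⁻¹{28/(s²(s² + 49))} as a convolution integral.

28/(s²(s² + 49)) = (1/s²)·(28/(s² + 49)) = L{t}·L{4·sin(7t)}. So f(t) = t*(4·sin(7t)) = ∫₀ᵗ 4τ·sin(7(t-τ)) dτ

Final answer: ∫₀ᵗ 4τ·sin(7(t-τ)) dτ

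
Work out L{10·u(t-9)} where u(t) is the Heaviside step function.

L{u(t-a)} = e^(-as)/s. Here a=9, so L{u(t-9)} = e^(-9s)/s, and L{10·u(t-9)} = 10·e^(-9s)/s

Final answer: 10·e^(-9s)/s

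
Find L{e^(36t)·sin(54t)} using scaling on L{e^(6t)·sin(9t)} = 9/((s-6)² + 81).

Scaling with a=6: L{e^(36t)·sin(54t)} = (1/6) · 9/((s/6-6)² + 81). Simplifying: 54/((s-36)² + 2916)

Final answer: 54/((s-36)² + 2916)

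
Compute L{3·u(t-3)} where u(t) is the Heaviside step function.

L{u(t-a)} = e^(-as)/s. Here a=3, so L{u(t-3)} = e^(-3s)/s, and L{3·u(t-3)} = 3·e^(-3s)/s

Final answer: 3·e^(-3s)/s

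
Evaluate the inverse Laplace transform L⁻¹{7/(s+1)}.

L⁻¹{1/(s-a)} = e^(at), so L⁻¹{1/(s+1)} = e^(-t), and L⁻¹{7/(s+1)} = 7·e^(-t)

Final answer: 7·e^(-t)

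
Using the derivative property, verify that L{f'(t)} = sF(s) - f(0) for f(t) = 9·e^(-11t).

f'(t) = -99e^(-11t). Direct: L{f'(t)} = -99/(s+11). Property: s·9/(s+11) - 9 = (9s - 9(s+11))/(s+11) = -99/(s+11). ✓

Final answer: -99/(s+11)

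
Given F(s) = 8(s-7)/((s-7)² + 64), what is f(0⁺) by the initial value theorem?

f(0⁺) = lim_{s→∞} sF(s) = lim_{s→∞} 8s(s-7)/((s-7)² + 64) = 8

Final answer: 8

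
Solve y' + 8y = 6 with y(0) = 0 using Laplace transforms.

sY + 8Y = 6/s. Y = 6/(s(s+8)). Partial fractions: Y = 3/4/s - 3/4/(s+8)

Final answer: y(t) = 3/4(1 - e^(-8t))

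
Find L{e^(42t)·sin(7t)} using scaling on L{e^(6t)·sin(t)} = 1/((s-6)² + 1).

Scaling with a=7: L{e^(42t)·sin(7t)} = (1/7) · 1/((s/7-6)² + 1). Simplifying: 7/((s-42)² + 49)

Final answer: 7/((s-42)² + 49)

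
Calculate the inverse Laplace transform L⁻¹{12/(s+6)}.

L⁻¹{1/(s-a)} = e^(at), so L⁻¹{1/(s+6)} = e^(-6t), and L⁻¹{12/(s+6)} = 12·e^(-6t)

Final answer: 12·e^(-6t)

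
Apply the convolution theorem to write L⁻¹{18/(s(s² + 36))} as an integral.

18/(s(s² + 36)) = (1/s)·(18/(s² + 36)) = L{1}·L{3·sin(6t)}. So f(t) = 1*(3·sin(6t)) = ∫₀ᵗ 3·sin(6τ) dτ

Final answer: ∫₀ᵗ 3·sin(6τ) dτ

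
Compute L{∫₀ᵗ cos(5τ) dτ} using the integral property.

L{∫₀ᵗ f(τ)dτ} = F(s)/s with F(s) = s/(s² + 25), so the result is (s/(s² + 25))/s = 1/(s² + 25)

Final answer: 1/(s² + 25)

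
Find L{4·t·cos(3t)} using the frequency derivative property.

L{cos(3t)} = s/(s² + 9). Derivative: d/ds[s/(s² + 9)] = [(s² + 9) - s·2s]/(s² + 9)² = (9 - s²)/(s² + 9)². So L{t·cos(3t)} = -F'(s) = (s² - 9)/(s² + 9)². Then L{4·t·cos(3t)} = 4·(s² - 9)/(s² + 9)²

Final answer: 4·(s² - 9)/(s² + 9)²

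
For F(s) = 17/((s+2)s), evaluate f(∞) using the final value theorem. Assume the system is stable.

f(∞) = lim_{s→0} sF(s) = lim_{s→0} 17/(s+2) = 17/2

Final answer: 17/2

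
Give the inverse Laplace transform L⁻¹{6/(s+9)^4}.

L⁻¹{n!/(s-a)^(n+1)} = t^n·e^(at), so L⁻¹{6/(s+9)^4} = t^3·e^(-9t)

Final answer: t^3·e^(-9t)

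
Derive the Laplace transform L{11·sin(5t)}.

L{sin(ωt)} = ω/(s² + ω²), so L{sin(5t)} = 5/(s² + 25). Then L{11·sin(5t)} = 11·5/(s² + 25) = 55/(s² + 25)

Final answer: 55/(s² + 25)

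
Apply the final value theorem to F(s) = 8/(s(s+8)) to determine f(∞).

f(∞) = lim_{s→0} s·8/(s(s+8)) = lim_{s→0} 8/(s+8) = 8/8 = 1

Final answer: 1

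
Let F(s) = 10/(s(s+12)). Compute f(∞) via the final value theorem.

f(∞) = lim_{s→0} s·10/(s(s+12)) = lim_{s→0} 10/(s+12) = 10/12 = 5/6

Final answer: 5/6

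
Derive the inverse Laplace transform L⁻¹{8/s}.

L⁻¹{c/s} = c, so L⁻¹{8/s} = 8

Final answer: 8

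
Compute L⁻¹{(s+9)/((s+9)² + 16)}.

Using frequency shift: L⁻¹{(s-a)/((s-a)² + b²)} = e^(at)cos(bt). Here a=-9, b=4

Final answer: e^(-9t)·cos(4t)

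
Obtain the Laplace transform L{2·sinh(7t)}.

L{sinh(ωt)} = ω/(s² - ω²), so L{sinh(7t)} = 7/(s² - 49). Then L{2·sinh(7t)} = 2·7/(s² - 49) = 14/(s² - 49)

Final answer: 14/(s² - 49)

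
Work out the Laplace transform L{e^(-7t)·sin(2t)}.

L{e^(at)·sin(ωt)} = ω/((s-a)² + ω²), so L{e^(-7t)·sin(2t)} = 2/((s+7)² + 4)

Final answer: 2/((s+7)² + 4)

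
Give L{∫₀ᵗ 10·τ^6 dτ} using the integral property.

L{∫₀ᵗ f(τ)dτ} = F(s)/s with f(t) = 10t^6. F(s) = 7200/s^7, so L{∫₀ᵗ 10·τ^6 dτ} = (7200/s^7)/s = 7200/s^8. (Check: ∫₀ᵗ 10·τ^6 dτ = 10t^7/7.)

Final answer: 7200/s^8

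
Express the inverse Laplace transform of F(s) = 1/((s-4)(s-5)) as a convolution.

1/((s-4)(s-5)) = (1/(s-4))·(1/(s-5)) = L{e^(4t)}·L{e^(5t)}. So f(t) = e^(4t)*e^(5t) = ∫₀ᵗ e^(4τ)·e^(5(t-τ)) dτ

Final answer: ∫₀ᵗ e^(4τ)·e^(5(t-τ)) dτ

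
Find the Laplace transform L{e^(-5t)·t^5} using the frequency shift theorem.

L{e^(at)·t^n} = n!/(s-a)^(n+1), so L{e^(-5t)·t^5} = 120/(s+5)^6

Final answer: 120/(s+5)^6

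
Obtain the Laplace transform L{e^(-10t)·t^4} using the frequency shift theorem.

L{e^(at)·t^n} = n!/(s-a)^(n+1), so L{e^(-10t)·t^4} = 24/(s+10)^5

Final answer: 24/(s+10)^5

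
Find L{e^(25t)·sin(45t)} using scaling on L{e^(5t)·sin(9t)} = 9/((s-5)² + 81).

Scaling with a=5: L{e^(25t)·sin(45t)} = (1/5) · 9/((s/5-5)² + 81). Simplifying: 45/((s-25)² + 2025)

Final answer: 45/((s-25)² + 2025)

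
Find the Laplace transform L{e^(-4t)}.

L{e^(at)} = 1/(s-a), so L{e^(-4t)} = 1/(s+4)

Final answer: 1/(s+4)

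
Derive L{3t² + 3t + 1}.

L{3t² + 3t + 1} = 3·2/s³ + 3/s² + 1/s = 6/s³ + 3/s² + 1/s

Final answer: 6/s³ + 3/s² + 1/s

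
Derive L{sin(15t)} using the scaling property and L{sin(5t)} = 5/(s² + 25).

Using L{f(at)} = (1/a)F(s/a) with a=3: L{sin(15t)} = (1/3) · 5/((s/3)² + 25) = (1/3) · 5·9/(s² + 225) = 15/(s² + 225)

Final answer: 15/(s² + 225)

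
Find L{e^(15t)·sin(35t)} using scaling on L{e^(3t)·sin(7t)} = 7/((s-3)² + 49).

Scaling with a=5: L{e^(15t)·sin(35t)} = (1/5) · 7/((s/5-3)² + 49). Simplifying: 35/((s-15)² + 1225)

Final answer: 35/((s-15)² + 1225)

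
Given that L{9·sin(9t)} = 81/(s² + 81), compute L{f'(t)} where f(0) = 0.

L{f'(t)} = s·F(s) - f(0) = s·81/(s² + 81) - 0 = 81s/(s² + 81)

Final answer: 81s/(s² + 81)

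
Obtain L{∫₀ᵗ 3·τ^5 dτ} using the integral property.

L{∫₀ᵗ f(τ)dτ} = F(s)/s with f(t) = 3t^5. F(s) = 360/s^6, so L{∫₀ᵗ 3·τ^5 dτ} = (360/s^6)/s = 360/s^7. (Check: ∫₀ᵗ 3·τ^5 dτ = 3t^6/6.)

Final answer: 360/s^7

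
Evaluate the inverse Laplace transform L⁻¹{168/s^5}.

L⁻¹{n!/s^(n+1)} = t^n with n=4. So L⁻¹{24/s^5} = t^4, and L⁻¹{168/s^5} = (168/24)·t^4 = 7·t^4

Final answer: 7·t^4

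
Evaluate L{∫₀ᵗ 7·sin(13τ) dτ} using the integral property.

L{∫₀ᵗ f(τ)dτ} = F(s)/s with F(s) = 91/(s² + 169), so the result is (91/(s² + 169))/s = 91/(s(s² + 169))

Final answer: 91/(s(s² + 169))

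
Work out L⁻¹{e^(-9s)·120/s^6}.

L⁻¹{120/s^6} = t^5. By the time shift theorem, L⁻¹{e^(-as)F(s)} = u(t-a)f(t-a) with a=9, so L⁻¹{e^(-9s)·120/s^6} = u(t-9)·(t-9)^5

Final answer: u(t-9)·(t-9)^5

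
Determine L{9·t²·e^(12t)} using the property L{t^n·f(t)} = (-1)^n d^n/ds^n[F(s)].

L{e^(12t)} = 1/(s-12). d/ds[1/(s-12)] = -1/(s-12)². d²/ds²[1/(s-12)] = 2/(s-12)³. So L{t²·e^(12t)} = (-1)² · 2/(s-12)³ = 2/(s-12)³. Then L{9·t²·e^(12t)} = 9·2/(s-12)³ = 18/(s-12)³

Final answer: 18/(s-12)³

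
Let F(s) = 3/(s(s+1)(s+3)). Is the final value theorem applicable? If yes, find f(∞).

Poles of sF(s) = 3/((s+1)(s+3)) are at s = -1 and s = -3, both in the left half-plane. Theorem applies. f(∞) = lim_{s→0} sF(s) = 3/(1·3) = 1

Final answer: 1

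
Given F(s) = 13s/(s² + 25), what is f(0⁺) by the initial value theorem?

f(0⁺) = lim_{s→∞} s·13s/(s² + 25) = lim_{s→∞} 13s²/(s² + 25) = 13

Final answer: 13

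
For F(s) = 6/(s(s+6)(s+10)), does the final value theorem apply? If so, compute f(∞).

Poles of sF(s) = 6/((s+6)(s+10)) are at s = -6 and s = -10, both in the left half-plane. Theorem applies. f(∞) = lim_{s→0} sF(s) = 6/(6·10) = 1/10

Final answer: 1/10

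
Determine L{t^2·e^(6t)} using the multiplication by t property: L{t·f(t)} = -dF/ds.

Using L{t^n·e^(at)} = n!/(s-a)^(n+1), L{t^2·e^(6t)} = 2/(s-6)^3

Final answer: 2/(s-6)^3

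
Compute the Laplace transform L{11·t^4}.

L{t^n} = n!/s^(n+1), so L{t^4} = 24/s^5. Then L{11·t^4} = 11·24/s^5 = 264/s^5

Final answer: 264/s^5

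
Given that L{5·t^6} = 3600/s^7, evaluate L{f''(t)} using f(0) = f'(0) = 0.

L{f''(t)} = s²F(s) - sf(0) - f'(0) = s²·3600/s^7 - 0 - 0 = 3600/s^5

Final answer: 3600/s^5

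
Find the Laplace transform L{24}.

L{24} = 24 · L{1} = 24/s

Final answer: 24/s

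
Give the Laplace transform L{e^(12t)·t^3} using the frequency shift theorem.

L{e^(at)·t^n} = n!/(s-a)^(n+1), so L{e^(12t)·t^3} = 6/(s-12)^4

Final answer: 6/(s-12)^4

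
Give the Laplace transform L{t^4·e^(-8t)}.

L{t^n·e^(at)} = n!/(s-a)^(n+1), so L{t^4·e^(-8t)} = 24/(s+8)^5

Final answer: 24/(s+8)^5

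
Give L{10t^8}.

L{t^n} = n!/s^(n+1). So L{10t^8} = 10·8!/s^9 = 403200/s^9

Final answer: 403200/s^9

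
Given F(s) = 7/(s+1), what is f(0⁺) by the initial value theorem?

f(0⁺) = lim_{s→∞} s·7/(s+1) = lim_{s→∞} 7s/(s+1) = 7

Final answer: 7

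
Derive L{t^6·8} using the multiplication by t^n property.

L{8} = 8/s. d^1/ds^1[1/s] = -1/s². d^2/ds^2[1/s] = 2/s^3. d^3/ds^3[1/s] = -6/s^4. d^4/ds^4[1/s] = 24/s^5. d^5/ds^5[1/s] = -120/s^6. d^6/ds^6[1/s] = 720/s^7. So L{t^6} = (-1)^{6}·720/s^7 = 720/s^7. Then L{t^6·8} = 8·720/s^7 = 5760/s^7

Final answer: 5760/s^7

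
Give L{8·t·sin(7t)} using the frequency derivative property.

L{sin(7t)} = 7/(s² + 49). By L{t·f(t)} = -F'(s): -d/ds[7/(s² + 49)] = -(7)·(-2s)/(s² + 49)² = 14s/(s² + 49)². Then L{8·t·sin(7t)} = 8·14s/(s² + 49)² = 112s/(s² + 49)²

Final answer: 112s/(s² + 49)²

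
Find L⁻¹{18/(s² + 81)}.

This is the form c·a/(s² + a²) with a = 9, c = 2. L⁻¹ = 2·sin(9t)

Final answer: 2·sin(9t)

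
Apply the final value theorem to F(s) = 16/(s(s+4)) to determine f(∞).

f(∞) = lim_{s→0} s·16/(s(s+4)) = lim_{s→0} 16/(s+4) = 16/4 = 4

Final answer: 4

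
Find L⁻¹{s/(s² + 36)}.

This is the form c·s/(s² + a²) with a = 6. L⁻¹ = cos(6t)

Final answer: cos(6t)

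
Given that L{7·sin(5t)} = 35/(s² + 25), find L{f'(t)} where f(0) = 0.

L{f'(t)} = s·F(s) - f(0) = s·35/(s² + 25) - 0 = 35s/(s² + 25)

Final answer: 35s/(s² + 25)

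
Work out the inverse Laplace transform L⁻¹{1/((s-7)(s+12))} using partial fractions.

Decompose: A/(s-7) + B/(s+12). A = 1/19, B = -1/19. f(t) = (e^(7t) - e^(-12t))/19

Final answer: (e^(7t) - e^(-12t))/19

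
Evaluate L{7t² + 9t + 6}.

L{7t² + 9t + 6} = 7·2/s³ + 9/s² + 6/s = 14/s³ + 9/s² + 6/s

Final answer: 14/s³ + 9/s² + 6/s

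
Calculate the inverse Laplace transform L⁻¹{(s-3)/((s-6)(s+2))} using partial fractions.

Using partial fractions, f(t) = (3e^(6t) + 5e^(-2t))/8

Final answer: (3e^(6t) + 5e^(-2t))/8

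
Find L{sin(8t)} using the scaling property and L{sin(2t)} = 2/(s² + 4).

Using L{f(at)} = (1/a)F(s/a) with a=4: L{sin(8t)} = (1/4) · 2/((s/4)² + 4) = (1/4) · 2·16/(s² + 64) = 8/(s² + 64)

Final answer: 8/(s² + 64)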